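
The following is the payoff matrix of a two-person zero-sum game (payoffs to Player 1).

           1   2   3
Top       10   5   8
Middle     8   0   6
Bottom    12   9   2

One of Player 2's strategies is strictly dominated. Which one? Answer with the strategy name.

2 holds Player 1's payoff strictly below 1 in every row: 5 < 10, 0 < 8, 9 < 12.
So 1 is strictly dominated for Player 2.

1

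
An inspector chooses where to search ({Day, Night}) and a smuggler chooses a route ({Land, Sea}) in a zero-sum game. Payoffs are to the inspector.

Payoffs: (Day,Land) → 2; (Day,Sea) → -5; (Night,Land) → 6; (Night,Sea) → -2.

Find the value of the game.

-2

Row minima: Day → -5, Night → -2; maximin = -2.
Column maxima: Land → 6, Sea → -2; minimax = -2.
Since maximin = minimax = -2, there is a saddle point and the value is -2.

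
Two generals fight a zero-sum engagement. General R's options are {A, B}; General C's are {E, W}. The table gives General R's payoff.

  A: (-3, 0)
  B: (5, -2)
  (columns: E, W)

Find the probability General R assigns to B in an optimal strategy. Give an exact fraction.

Row minima: A → -3, B → -2; maximin = -2.
Column maxima: E → 5, W → 0; minimax = 0.
-2 ≠ 0, so there is no saddle point; optimal play is mixed.
Let General R play A with probability p. Expected payoff against E: (-3)p + 5(1−p) = −8p + 5; against W: 0p + (-2)(1−p) = 2p − 2.
Setting these equal: −8p + 5 = 2p − 2 ⇒ −10p = -7 ⇒ p = 7/10, and the value is (-8)·(7/10) + 5 = -3/5.
For General C: with q = P(E), equating A's and B's payoffs gives −3q = 7q − 2 ⇒ q = 1/5.

3/10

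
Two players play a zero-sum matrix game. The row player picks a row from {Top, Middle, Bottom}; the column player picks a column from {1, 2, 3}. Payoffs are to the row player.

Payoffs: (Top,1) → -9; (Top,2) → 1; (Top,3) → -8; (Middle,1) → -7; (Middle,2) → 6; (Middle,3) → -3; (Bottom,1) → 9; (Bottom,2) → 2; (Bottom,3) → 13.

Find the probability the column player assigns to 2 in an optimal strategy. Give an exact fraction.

Row minima: Top → -9, Middle → -7, Bottom → 2; maximin = 2.
Column maxima: 1 → 9, 2 → 6, 3 → 13; minimax = 6.
2 ≠ 6, so there is no saddle point; optimal play is mixed.
Top is strictly dominated by Middle, so the row player never plays it.
3 is strictly dominated by 1 (it gives the row player strictly more in every row), so the column player never plays it.
On the remaining 2×2 (Middle, Bottom vs 1, 2):
Let the row player play Middle with probability p. Expected payoff against 1: (-7)p + 9(1−p) = −16p + 9; against 2: 6p + 2(1−p) = 4p + 2.
Setting these equal: −16p + 9 = 4p + 2 ⇒ −20p = -7 ⇒ p = 7/20, and the value is (-16)·(7/20) + 9 = 17/5.
For the column player: with q = P(1), equating Middle's and Bottom's payoffs gives −13q + 6 = 7q + 2 ⇒ q = 1/5.

4/5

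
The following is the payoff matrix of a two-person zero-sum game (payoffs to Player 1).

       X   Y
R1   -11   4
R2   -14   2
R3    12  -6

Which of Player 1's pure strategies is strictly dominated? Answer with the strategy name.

R2

R1 gives a strictly higher payoff than R2 against every column: -11 > -14, 4 > 2.
So R2 is strictly dominated and Player 1 never plays it.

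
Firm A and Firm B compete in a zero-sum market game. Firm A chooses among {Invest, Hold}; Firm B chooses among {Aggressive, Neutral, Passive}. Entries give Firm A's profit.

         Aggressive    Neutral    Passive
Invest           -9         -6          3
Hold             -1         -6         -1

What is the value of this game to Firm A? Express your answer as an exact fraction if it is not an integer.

Row minima: Invest → -9, Hold → -6; maximin = -6.
Column maxima: Aggressive → -1, Neutral → -6, Passive → 3; minimax = -6.
Since maximin = minimax = -6, there is a saddle point and the value is -6.

-6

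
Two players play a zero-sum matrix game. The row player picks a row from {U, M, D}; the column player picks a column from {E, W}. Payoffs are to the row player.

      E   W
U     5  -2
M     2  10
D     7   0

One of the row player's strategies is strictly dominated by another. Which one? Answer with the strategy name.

U

D gives a strictly higher payoff than U against every column: 7 > 5, 0 > -2.
So U is strictly dominated and the row player never plays it.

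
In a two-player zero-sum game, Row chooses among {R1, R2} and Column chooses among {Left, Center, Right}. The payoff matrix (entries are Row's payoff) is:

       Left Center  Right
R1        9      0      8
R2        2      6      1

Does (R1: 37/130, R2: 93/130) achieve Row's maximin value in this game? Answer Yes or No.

Against Left this mix gives (37/130)·9 + (93/130)·2 = 519/130.
Against Center this mix gives (37/130)·0 + (93/130)·6 = 279/65.
Against Right this mix gives (37/130)·8 + (93/130)·1 = 389/130.
Column will play Right, holding Row to 389/130. Shifting weight toward the row that does better against Right would raise this floor (the equalizing mix achieves 48/13 against both Right and Center), so the proposed strategy is not optimal.

No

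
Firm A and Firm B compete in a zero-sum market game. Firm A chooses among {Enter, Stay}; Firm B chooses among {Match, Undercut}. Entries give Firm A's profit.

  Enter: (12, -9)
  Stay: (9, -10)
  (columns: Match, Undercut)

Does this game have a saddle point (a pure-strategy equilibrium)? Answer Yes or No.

Row minima: Enter → -9, Stay → -10; maximin = -9.
Column maxima: Match → 12, Undercut → -9; minimax = -9.
maximin = minimax = -9, so a saddle point exists.

Yes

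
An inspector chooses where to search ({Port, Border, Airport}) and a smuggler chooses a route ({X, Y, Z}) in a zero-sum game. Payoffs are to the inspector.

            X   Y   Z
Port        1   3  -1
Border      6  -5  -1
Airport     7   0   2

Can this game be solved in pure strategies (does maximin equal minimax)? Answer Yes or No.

No

Row minima: Port → -1, Border → -5, Airport → 0; maximin = 0.
Column maxima: X → 7, Y → 3, Z → 2; minimax = 2.
0 ≠ 2, so no pure-strategy equilibrium exists.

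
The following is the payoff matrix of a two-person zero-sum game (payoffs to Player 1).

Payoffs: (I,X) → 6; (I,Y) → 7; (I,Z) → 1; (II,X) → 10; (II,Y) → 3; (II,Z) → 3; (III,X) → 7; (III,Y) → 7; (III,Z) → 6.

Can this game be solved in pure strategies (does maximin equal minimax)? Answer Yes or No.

Yes

Row minima: I → 1, II → 3, III → 6; maximin = 6.
Column maxima: X → 10, Y → 7, Z → 6; minimax = 6.
maximin = minimax = 6, so a saddle point exists.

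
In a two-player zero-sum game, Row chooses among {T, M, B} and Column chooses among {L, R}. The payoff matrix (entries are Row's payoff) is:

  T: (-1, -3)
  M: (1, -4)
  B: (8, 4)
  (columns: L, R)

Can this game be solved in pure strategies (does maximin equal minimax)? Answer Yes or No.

Yes

Row minima: T → -3, M → -4, B → 4; maximin = 4.
Column maxima: L → 8, R → 4; minimax = 4.
maximin = minimax = 4, so a saddle point exists.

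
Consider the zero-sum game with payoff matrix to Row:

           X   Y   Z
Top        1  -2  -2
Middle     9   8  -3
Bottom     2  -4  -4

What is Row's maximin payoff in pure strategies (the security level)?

-2

Row minima: Top → -2, Middle → -3, Bottom → -4.
The best of these is -2.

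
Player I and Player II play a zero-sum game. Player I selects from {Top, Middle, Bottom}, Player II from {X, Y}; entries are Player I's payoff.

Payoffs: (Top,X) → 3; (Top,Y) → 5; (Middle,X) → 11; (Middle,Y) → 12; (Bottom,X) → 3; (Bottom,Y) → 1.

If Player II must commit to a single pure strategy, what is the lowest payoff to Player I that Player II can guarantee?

11

Column maxima: X → 11, Y → 12.
The smallest of these is 11.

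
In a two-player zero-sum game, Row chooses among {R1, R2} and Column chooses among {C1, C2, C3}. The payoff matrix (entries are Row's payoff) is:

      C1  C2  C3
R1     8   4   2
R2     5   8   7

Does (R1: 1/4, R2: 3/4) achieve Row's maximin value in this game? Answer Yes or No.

Against C1 this mix gives (1/4)·8 + (3/4)·5 = 23/4.
Against C2 this mix gives (1/4)·4 + (3/4)·8 = 7.
Against C3 this mix gives (1/4)·2 + (3/4)·7 = 23/4.
All of Column's active replies (C1, C3) yield 23/4, and no column does worse for Row. The mix makes Column indifferent and guarantees 23/4, so it is optimal.

Yes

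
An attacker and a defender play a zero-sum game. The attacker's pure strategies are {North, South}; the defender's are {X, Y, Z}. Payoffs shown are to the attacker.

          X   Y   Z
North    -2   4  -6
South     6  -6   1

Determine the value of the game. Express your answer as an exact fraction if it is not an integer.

Row minima: North → -6, South → -6; maximin = -6.
Column maxima: X → 6, Y → 4, Z → 1; minimax = 1.
-6 ≠ 1, so there is no saddle point; optimal play is mixed.
X is strictly dominated by Z (it gives the attacker strictly more in every row), so the defender never plays it.
On the remaining 2×2 (North, South vs Y, Z):
Let the attacker play North with probability p. Expected payoff against Y: 4p + (-6)(1−p) = 10p − 6; against Z: (-6)p + 1(1−p) = −7p + 1.
Setting these equal: 10p − 6 = −7p + 1 ⇒ 17p = 7 ⇒ p = 7/17, and the value is (10)·(7/17) − 6 = -32/17.
For the defender: with q = P(Y), equating North's and South's payoffs gives 10q − 6 = −7q + 1 ⇒ q = 7/17.

-32/17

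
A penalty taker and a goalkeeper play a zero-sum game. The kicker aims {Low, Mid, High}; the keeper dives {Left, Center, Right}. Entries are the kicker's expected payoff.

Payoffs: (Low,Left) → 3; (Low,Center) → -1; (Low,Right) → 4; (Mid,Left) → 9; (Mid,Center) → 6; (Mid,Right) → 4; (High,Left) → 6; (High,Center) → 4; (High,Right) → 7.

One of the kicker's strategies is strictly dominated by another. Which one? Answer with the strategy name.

Low

High gives a strictly higher payoff than Low against every column: 6 > 3, 4 > -1, 7 > 4.
So Low is strictly dominated and the kicker never plays it.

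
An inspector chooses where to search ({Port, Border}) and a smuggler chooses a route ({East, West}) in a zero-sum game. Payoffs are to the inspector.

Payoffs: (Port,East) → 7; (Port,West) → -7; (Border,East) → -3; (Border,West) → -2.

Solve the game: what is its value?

-7/3

Row minima: Port → -7, Border → -3; maximin = -3.
Column maxima: East → 7, West → -2; minimax = -2.
-3 ≠ -2, so there is no saddle point; optimal play is mixed.
Let the inspector play Port with probability p. Expected payoff against East: 7p + (-3)(1−p) = 10p − 3; against West: (-7)p + (-2)(1−p) = −5p − 2.
Setting these equal: 10p − 3 = −5p − 2 ⇒ 15p = 1 ⇒ p = 1/15, and the value is (10)·(1/15) − 3 = -7/3.
For the smuggler: with q = P(East), equating Port's and Border's payoffs gives 14q − 7 = −q − 2 ⇒ q = 1/3.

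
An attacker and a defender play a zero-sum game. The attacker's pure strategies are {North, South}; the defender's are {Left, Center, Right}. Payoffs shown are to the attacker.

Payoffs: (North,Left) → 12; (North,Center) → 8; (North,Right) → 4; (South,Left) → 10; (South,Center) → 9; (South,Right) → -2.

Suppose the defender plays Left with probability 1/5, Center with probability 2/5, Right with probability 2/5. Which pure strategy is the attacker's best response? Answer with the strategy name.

Expected payoff of North: (1/5)·12 + (2/5)·8 + (2/5)·4 = 36/5.
Expected payoff of South: (1/5)·10 + (2/5)·9 + (2/5)·(-2) = 24/5.
The largest is 36/5, so the attacker's best response is North.

North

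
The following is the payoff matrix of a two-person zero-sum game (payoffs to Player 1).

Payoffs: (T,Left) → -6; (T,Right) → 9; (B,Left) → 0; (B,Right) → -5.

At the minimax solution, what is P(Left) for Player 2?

7/10

Row minima: T → -6, B → -5; maximin = -5.
Column maxima: Left → 0, Right → 9; minimax = 0.
-5 ≠ 0, so there is no saddle point; optimal play is mixed.
Let Player 1 play T with probability p. Expected payoff against Left: (-6)p + 0(1−p) = −6p; against Right: 9p + (-5)(1−p) = 14p − 5.
Setting these equal: −6p = 14p − 5 ⇒ −20p = -5 ⇒ p = 1/4, and the value is (-6)·(1/4) = -3/2.
For Player 2: with q = P(Left), equating T's and B's payoffs gives −15q + 9 = 5q − 5 ⇒ q = 7/10.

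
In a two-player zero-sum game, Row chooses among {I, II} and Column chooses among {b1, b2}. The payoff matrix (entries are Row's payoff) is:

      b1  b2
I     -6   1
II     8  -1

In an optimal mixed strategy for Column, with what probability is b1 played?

Row minima: I → -6, II → -1; maximin = -1.
Column maxima: b1 → 8, b2 → 1; minimax = 1.
-1 ≠ 1, so there is no saddle point; optimal play is mixed.
Let Row play I with probability p. Expected payoff against b1: (-6)p + 8(1−p) = −14p + 8; against b2: 1p + (-1)(1−p) = 2p − 1.
Setting these equal: −14p + 8 = 2p − 1 ⇒ −16p = -9 ⇒ p = 9/16, and the value is (-14)·(9/16) + 8 = 1/8.
For Column: with q = P(b1), equating I's and II's payoffs gives −7q + 1 = 9q − 1 ⇒ q = 1/8.

1/8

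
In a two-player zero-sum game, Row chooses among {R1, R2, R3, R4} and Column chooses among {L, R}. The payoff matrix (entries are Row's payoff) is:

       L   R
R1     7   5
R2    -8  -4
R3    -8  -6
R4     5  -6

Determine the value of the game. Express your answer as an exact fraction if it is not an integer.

Row minima: R1 → 5, R2 → -8, R3 → -8, R4 → -6; maximin = 5.
Column maxima: L → 7, R → 5; minimax = 5.
Since maximin = minimax = 5, there is a saddle point and the value is 5.

5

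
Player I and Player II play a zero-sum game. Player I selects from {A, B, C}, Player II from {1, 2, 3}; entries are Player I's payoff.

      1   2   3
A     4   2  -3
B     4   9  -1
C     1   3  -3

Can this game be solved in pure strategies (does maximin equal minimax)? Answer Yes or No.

Yes

Row minima: A → -3, B → -1, C → -3; maximin = -1.
Column maxima: 1 → 4, 2 → 9, 3 → -1; minimax = -1.
maximin = minimax = -1, so a saddle point exists.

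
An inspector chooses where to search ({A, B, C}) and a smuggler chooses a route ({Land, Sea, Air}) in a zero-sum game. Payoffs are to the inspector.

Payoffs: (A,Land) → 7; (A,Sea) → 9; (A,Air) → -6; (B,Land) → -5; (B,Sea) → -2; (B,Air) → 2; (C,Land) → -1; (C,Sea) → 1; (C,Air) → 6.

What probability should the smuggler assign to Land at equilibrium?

3/5

Row minima: A → -6, B → -5, C → -1; maximin = -1.
Column maxima: Land → 7, Sea → 9, Air → 6; minimax = 6.
-1 ≠ 6, so there is no saddle point; optimal play is mixed.
B is strictly dominated by C, so the inspector never plays it.
Sea is strictly dominated by Land (it gives the inspector strictly more in every row), so the smuggler never plays it.
On the remaining 2×2 (A, C vs Land, Air):
Let the inspector play A with probability p. Expected payoff against Land: 7p + (-1)(1−p) = 8p − 1; against Air: (-6)p + 6(1−p) = −12p + 6.
Setting these equal: 8p − 1 = −12p + 6 ⇒ 20p = 7 ⇒ p = 7/20, and the value is (8)·(7/20) − 1 = 9/5.
For the smuggler: with q = P(Land), equating A's and C's payoffs gives 13q − 6 = −7q + 6 ⇒ q = 3/5.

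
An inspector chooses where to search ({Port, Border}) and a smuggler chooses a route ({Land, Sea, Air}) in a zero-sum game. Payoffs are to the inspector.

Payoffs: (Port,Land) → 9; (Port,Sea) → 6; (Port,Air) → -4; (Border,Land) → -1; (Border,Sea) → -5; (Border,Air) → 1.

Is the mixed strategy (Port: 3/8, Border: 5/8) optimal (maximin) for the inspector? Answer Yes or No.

Against Land this mix gives (3/8)·9 + (5/8)·(-1) = 11/4.
Against Sea this mix gives (3/8)·6 + (5/8)·(-5) = -7/8.
Against Air this mix gives (3/8)·(-4) + (5/8)·1 = -7/8.
All of the smuggler's active replies (Sea, Air) yield -7/8, and no column does worse for the inspector. The mix makes the smuggler indifferent and guarantees -7/8, so it is optimal.

Yes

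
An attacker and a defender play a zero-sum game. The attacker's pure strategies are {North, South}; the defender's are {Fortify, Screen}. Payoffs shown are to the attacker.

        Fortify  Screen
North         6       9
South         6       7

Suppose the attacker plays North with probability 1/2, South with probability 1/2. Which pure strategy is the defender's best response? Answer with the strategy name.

If the defender plays Fortify, the attacker's expected payoff is (1/2)·6 + (1/2)·6 = 6.
If the defender plays Screen, the attacker's expected payoff is (1/2)·9 + (1/2)·7 = 8.
The defender minimizes the attacker's payoff; the smallest is 6, so the best response is Fortify.

Fortify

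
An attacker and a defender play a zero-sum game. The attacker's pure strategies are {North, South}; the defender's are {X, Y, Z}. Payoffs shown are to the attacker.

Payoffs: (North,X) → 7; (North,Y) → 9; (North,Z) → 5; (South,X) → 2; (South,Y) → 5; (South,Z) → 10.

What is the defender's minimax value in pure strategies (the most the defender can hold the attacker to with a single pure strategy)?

7

Column maxima: X → 7, Y → 9, Z → 10.
The smallest of these is 7.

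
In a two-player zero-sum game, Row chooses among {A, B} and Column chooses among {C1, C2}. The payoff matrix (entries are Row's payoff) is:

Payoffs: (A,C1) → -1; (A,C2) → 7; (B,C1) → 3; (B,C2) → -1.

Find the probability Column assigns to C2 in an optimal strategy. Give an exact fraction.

Row minima: A → -1, B → -1; maximin = -1.
Column maxima: C1 → 3, C2 → 7; minimax = 3.
-1 ≠ 3, so there is no saddle point; optimal play is mixed.
Let Row play A with probability p. Expected payoff against C1: (-1)p + 3(1−p) = −4p + 3; against C2: 7p + (-1)(1−p) = 8p − 1.
Setting these equal: −4p + 3 = 8p − 1 ⇒ −12p = -4 ⇒ p = 1/3, and the value is (-4)·(1/3) + 3 = 5/3.
For Column: with q = P(C1), equating A's and B's payoffs gives −8q + 7 = 4q − 1 ⇒ q = 2/3.

1/3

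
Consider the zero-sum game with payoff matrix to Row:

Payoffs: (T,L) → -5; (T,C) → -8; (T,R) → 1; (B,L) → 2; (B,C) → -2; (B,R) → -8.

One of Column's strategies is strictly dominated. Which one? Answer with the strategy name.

C holds Row's payoff strictly below L in every row: -8 < -5, -2 < 2.
So L is strictly dominated for Column.

L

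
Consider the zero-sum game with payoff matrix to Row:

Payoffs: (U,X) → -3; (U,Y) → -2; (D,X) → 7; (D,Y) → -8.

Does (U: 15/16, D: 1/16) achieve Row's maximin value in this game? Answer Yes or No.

Against X this mix gives (15/16)·(-3) + (1/16)·7 = -19/8.
Against Y this mix gives (15/16)·(-2) + (1/16)·(-8) = -19/8.
All of Column's active replies (X, Y) yield -19/8, and no column does worse for Row. The mix makes Column indifferent and guarantees -19/8, so it is optimal.

Yes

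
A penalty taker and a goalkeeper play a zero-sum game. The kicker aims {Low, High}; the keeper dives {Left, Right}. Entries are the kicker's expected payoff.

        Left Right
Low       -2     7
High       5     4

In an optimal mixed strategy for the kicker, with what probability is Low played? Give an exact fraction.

Row minima: Low → -2, High → 4; maximin = 4.
Column maxima: Left → 5, Right → 7; minimax = 5.
4 ≠ 5, so there is no saddle point; optimal play is mixed.
Let the kicker play Low with probability p. Expected payoff against Left: (-2)p + 5(1−p) = −7p + 5; against Right: 7p + 4(1−p) = 3p + 4.
Setting these equal: −7p + 5 = 3p + 4 ⇒ −10p = -1 ⇒ p = 1/10, and the value is (-7)·(1/10) + 5 = 43/10.
For the keeper: with q = P(Left), equating Low's and High's payoffs gives −9q + 7 = q + 4 ⇒ q = 3/10.

1/10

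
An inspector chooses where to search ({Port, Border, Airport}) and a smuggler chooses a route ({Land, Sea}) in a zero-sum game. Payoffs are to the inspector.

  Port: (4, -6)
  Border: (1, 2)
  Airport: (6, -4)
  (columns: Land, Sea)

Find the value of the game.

16/11

Row minima: Port → -6, Border → 1, Airport → -4; maximin = 1.
Column maxima: Land → 6, Sea → 2; minimax = 2.
1 ≠ 2, so there is no saddle point; optimal play is mixed.
Port is strictly dominated by Airport, so the inspector never plays it.
On the remaining 2×2 (Border, Airport vs Land, Sea):
Let the inspector play Border with probability p. Expected payoff against Land: 1p + 6(1−p) = −5p + 6; against Sea: 2p + (-4)(1−p) = 6p − 4.
Setting these equal: −5p + 6 = 6p − 4 ⇒ −11p = -10 ⇒ p = 10/11, and the value is (-5)·(10/11) + 6 = 16/11.
For the smuggler: with q = P(Land), equating Border's and Airport's payoffs gives −q + 2 = 10q − 4 ⇒ q = 6/11.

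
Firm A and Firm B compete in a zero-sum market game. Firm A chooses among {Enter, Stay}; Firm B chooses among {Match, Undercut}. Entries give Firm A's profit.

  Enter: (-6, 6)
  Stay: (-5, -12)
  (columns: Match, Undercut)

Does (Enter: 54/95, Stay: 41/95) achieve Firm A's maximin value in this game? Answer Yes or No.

No

Against Match this mix gives (54/95)·(-6) + (41/95)·(-5) = -529/95.
Against Undercut this mix gives (54/95)·6 + (41/95)·(-12) = -168/95.
Firm B will play Match, holding Firm A to -529/95. Shifting weight toward the row that does better against Match would raise this floor (the equalizing mix achieves -102/19 against both Match and Undercut), so the proposed strategy is not optimal.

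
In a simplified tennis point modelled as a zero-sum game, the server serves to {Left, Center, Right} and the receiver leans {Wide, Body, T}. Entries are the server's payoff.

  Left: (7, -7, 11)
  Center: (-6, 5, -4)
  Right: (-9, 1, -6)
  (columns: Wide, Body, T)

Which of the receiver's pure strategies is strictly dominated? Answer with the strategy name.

Wide holds the server's payoff strictly below T in every row: 7 < 11, -6 < -4, -9 < -6.
So T is strictly dominated for the receiver.

T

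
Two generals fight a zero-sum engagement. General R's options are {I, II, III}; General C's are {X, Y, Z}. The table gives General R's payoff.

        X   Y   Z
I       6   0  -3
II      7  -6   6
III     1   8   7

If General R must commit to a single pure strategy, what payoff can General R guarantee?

Row minima: I → -3, II → -6, III → 1.
The best of these is 1.

1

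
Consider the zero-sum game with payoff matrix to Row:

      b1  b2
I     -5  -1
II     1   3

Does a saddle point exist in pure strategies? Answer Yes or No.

Row minima: I → -5, II → 1; maximin = 1.
Column maxima: b1 → 1, b2 → 3; minimax = 1.
maximin = minimax = 1, so a saddle point exists.

Yes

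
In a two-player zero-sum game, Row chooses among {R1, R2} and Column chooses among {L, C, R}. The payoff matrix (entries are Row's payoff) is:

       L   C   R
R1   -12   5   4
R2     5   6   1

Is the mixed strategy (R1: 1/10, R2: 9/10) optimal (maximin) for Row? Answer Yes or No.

Against L this mix gives (1/10)·(-12) + (9/10)·5 = 33/10.
Against C this mix gives (1/10)·5 + (9/10)·6 = 59/10.
Against R this mix gives (1/10)·4 + (9/10)·1 = 13/10.
Column will play R, holding Row to 13/10. Shifting weight toward the row that does better against R would raise this floor (the equalizing mix achieves 8/5 against both R and L), so the proposed strategy is not optimal.

No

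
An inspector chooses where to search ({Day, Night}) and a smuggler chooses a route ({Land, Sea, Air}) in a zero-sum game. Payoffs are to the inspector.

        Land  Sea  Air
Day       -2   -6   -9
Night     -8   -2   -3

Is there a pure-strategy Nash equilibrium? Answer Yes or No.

Row minima: Day → -9, Night → -8; maximin = -8.
Column maxima: Land → -2, Sea → -2, Air → -3; minimax = -3.
-8 ≠ -3, so no pure-strategy equilibrium exists.

No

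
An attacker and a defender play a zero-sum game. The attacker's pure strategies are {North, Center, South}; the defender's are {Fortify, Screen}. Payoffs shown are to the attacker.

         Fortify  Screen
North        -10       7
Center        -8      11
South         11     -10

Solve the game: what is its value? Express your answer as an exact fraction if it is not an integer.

Row minima: North → -10, Center → -8, South → -10; maximin = -8.
Column maxima: Fortify → 11, Screen → 11; minimax = 11.
-8 ≠ 11, so there is no saddle point; optimal play is mixed.
North is strictly dominated by Center, so the attacker never plays it.
On the remaining 2×2 (Center, South vs Fortify, Screen):
Let the attacker play Center with probability p. Expected payoff against Fortify: (-8)p + 11(1−p) = −19p + 11; against Screen: 11p + (-10)(1−p) = 21p − 10.
Setting these equal: −19p + 11 = 21p − 10 ⇒ −40p = -21 ⇒ p = 21/40, and the value is (-19)·(21/40) + 11 = 41/40.
For the defender: with q = P(Fortify), equating Center's and South's payoffs gives −19q + 11 = 21q − 10 ⇒ q = 21/40.

41/40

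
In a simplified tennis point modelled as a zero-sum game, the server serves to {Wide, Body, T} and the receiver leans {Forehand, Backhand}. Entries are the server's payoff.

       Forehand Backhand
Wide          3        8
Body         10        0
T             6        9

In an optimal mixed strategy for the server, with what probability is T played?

Row minima: Wide → 3, Body → 0, T → 6; maximin = 6.
Column maxima: Forehand → 10, Backhand → 9; minimax = 9.
6 ≠ 9, so there is no saddle point; optimal play is mixed.
Wide is strictly dominated by T, so the server never plays it.
On the remaining 2×2 (Body, T vs Forehand, Backhand):
Let the server play Body with probability p. Expected payoff against Forehand: 10p + 6(1−p) = 4p + 6; against Backhand: 0p + 9(1−p) = −9p + 9.
Setting these equal: 4p + 6 = −9p + 9 ⇒ 13p = 3 ⇒ p = 3/13, and the value is (4)·(3/13) + 6 = 90/13.
For the receiver: with q = P(Forehand), equating Body's and T's payoffs gives 10q = −3q + 9 ⇒ q = 9/13.

10/13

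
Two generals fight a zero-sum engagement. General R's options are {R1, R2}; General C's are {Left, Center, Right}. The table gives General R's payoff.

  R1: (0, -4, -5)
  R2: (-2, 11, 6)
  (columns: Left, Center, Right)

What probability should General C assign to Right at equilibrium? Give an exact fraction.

Row minima: R1 → -5, R2 → -2; maximin = -2.
Column maxima: Left → 0, Center → 11, Right → 6; minimax = 0.
-2 ≠ 0, so there is no saddle point; optimal play is mixed.
Center is strictly dominated by Right (it gives General R strictly more in every row), so General C never plays it.
On the remaining 2×2 (R1, R2 vs Left, Right):
Let General R play R1 with probability p. Expected payoff against Left: 0p + (-2)(1−p) = 2p − 2; against Right: (-5)p + 6(1−p) = −11p + 6.
Setting these equal: 2p − 2 = −11p + 6 ⇒ 13p = 8 ⇒ p = 8/13, and the value is (2)·(8/13) − 2 = -10/13.
For General C: with q = P(Left), equating R1's and R2's payoffs gives 5q − 5 = −8q + 6 ⇒ q = 11/13.

2/13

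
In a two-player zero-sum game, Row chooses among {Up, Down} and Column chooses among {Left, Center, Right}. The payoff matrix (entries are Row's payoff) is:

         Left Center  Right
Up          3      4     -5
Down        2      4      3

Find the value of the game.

19/9

Row minima: Up → -5, Down → 2; maximin = 2.
Column maxima: Left → 3, Center → 4, Right → 3; minimax = 3.
2 ≠ 3, so there is no saddle point; optimal play is mixed.
Center is strictly dominated by Left (it gives Row strictly more in every row), so Column never plays it.
On the remaining 2×2 (Up, Down vs Left, Right):
Let Row play Up with probability p. Expected payoff against Left: 3p + 2(1−p) = p + 2; against Right: (-5)p + 3(1−p) = −8p + 3.
Setting these equal: p + 2 = −8p + 3 ⇒ 9p = 1 ⇒ p = 1/9, and the value is (1)·(1/9) + 2 = 19/9.
For Column: with q = P(Left), equating Up's and Down's payoffs gives 8q − 5 = −q + 3 ⇒ q = 8/9.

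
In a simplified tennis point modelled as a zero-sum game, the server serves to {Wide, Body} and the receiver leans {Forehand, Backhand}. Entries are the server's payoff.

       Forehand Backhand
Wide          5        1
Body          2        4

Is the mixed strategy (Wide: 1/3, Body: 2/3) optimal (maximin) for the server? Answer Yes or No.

Yes

Against Forehand this mix gives (1/3)·5 + (2/3)·2 = 3.
Against Backhand this mix gives (1/3)·1 + (2/3)·4 = 3.
All of the receiver's active replies (Forehand, Backhand) yield 3, and no column does worse for the server. The mix makes the receiver indifferent and guarantees 3, so it is optimal.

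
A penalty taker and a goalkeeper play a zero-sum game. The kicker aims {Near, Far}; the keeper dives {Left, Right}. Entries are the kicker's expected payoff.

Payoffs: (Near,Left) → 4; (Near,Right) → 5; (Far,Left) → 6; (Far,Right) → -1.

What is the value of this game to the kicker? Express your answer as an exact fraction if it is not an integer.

17/4

Row minima: Near → 4, Far → -1; maximin = 4.
Column maxima: Left → 6, Right → 5; minimax = 5.
4 ≠ 5, so there is no saddle point; optimal play is mixed.
Let the kicker play Near with probability p. Expected payoff against Left: 4p + 6(1−p) = −2p + 6; against Right: 5p + (-1)(1−p) = 6p − 1.
Setting these equal: −2p + 6 = 6p − 1 ⇒ −8p = -7 ⇒ p = 7/8, and the value is (-2)·(7/8) + 6 = 17/4.
For the keeper: with q = P(Left), equating Near's and Far's payoffs gives −q + 5 = 7q − 1 ⇒ q = 3/4.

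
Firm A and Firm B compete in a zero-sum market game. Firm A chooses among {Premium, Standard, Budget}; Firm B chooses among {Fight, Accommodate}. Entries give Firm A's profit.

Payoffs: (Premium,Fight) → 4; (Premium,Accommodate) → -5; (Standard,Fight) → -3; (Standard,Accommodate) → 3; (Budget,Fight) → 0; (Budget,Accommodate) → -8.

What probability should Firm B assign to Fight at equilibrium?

Row minima: Premium → -5, Standard → -3, Budget → -8; maximin = -3.
Column maxima: Fight → 4, Accommodate → 3; minimax = 3.
-3 ≠ 3, so there is no saddle point; optimal play is mixed.
Budget is strictly dominated by Premium, so Firm A never plays it.
On the remaining 2×2 (Premium, Standard vs Fight, Accommodate):
Let Firm A play Premium with probability p. Expected payoff against Fight: 4p + (-3)(1−p) = 7p − 3; against Accommodate: (-5)p + 3(1−p) = −8p + 3.
Setting these equal: 7p − 3 = −8p + 3 ⇒ 15p = 6 ⇒ p = 2/5, and the value is (7)·(2/5) − 3 = -1/5.
For Firm B: with q = P(Fight), equating Premium's and Standard's payoffs gives 9q − 5 = −6q + 3 ⇒ q = 8/15.

8/15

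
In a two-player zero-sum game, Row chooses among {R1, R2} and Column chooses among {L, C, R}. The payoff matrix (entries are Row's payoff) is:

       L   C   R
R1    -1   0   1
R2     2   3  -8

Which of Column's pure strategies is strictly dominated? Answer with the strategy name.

C

L holds Row's payoff strictly below C in every row: -1 < 0, 2 < 3.
So C is strictly dominated for Column.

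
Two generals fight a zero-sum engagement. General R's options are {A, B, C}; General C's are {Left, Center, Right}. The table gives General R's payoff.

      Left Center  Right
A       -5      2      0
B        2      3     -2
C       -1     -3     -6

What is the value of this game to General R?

Row minima: A → -5, B → -2, C → -6; maximin = -2.
Column maxima: Left → 2, Center → 3, Right → 0; minimax = 0.
-2 ≠ 0, so there is no saddle point; optimal play is mixed.
C is strictly dominated by B, so General R never plays it.
With C eliminated, Center is strictly dominated by Left (it gives General R strictly more in every remaining row), so General C never plays it.
On the remaining 2×2 (A, B vs Left, Right):
Let General R play A with probability p. Expected payoff against Left: (-5)p + 2(1−p) = −7p + 2; against Right: 0p + (-2)(1−p) = 2p − 2.
Setting these equal: −7p + 2 = 2p − 2 ⇒ −9p = -4 ⇒ p = 4/9, and the value is (-7)·(4/9) + 2 = -10/9.
For General C: with q = P(Left), equating A's and B's payoffs gives −5q = 4q − 2 ⇒ q = 2/9.

-10/9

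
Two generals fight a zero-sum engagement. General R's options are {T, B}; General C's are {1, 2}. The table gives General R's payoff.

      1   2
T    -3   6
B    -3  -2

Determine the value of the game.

Row minima: T → -3, B → -3; maximin = -3.
Column maxima: 1 → -3, 2 → 6; minimax = -3.
Since maximin = minimax = -3, there is a saddle point and the value is -3.

-3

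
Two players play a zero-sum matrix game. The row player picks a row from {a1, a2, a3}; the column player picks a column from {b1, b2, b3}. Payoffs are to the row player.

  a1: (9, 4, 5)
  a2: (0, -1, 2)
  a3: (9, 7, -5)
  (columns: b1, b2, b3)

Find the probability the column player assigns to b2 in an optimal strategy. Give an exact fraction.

Row minima: a1 → 4, a2 → -1, a3 → -5; maximin = 4.
Column maxima: b1 → 9, b2 → 7, b3 → 5; minimax = 5.
4 ≠ 5, so there is no saddle point; optimal play is mixed.
a2 is strictly dominated by a1, so the row player never plays it.
b1 is strictly dominated by b2 (it gives the row player strictly more in every row), so the column player never plays it.
On the remaining 2×2 (a1, a3 vs b2, b3):
Let the row player play a1 with probability p. Expected payoff against b2: 4p + 7(1−p) = −3p + 7; against b3: 5p + (-5)(1−p) = 10p − 5.
Setting these equal: −3p + 7 = 10p − 5 ⇒ −13p = -12 ⇒ p = 12/13, and the value is (-3)·(12/13) + 7 = 55/13.
For the column player: with q = P(b2), equating a1's and a3's payoffs gives −q + 5 = 12q − 5 ⇒ q = 10/13.

10/13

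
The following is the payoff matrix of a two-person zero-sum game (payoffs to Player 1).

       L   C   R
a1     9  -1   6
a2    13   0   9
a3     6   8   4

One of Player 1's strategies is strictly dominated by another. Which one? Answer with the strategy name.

a1

a2 gives a strictly higher payoff than a1 against every column: 13 > 9, 0 > -1, 9 > 6.
So a1 is strictly dominated and Player 1 never plays it.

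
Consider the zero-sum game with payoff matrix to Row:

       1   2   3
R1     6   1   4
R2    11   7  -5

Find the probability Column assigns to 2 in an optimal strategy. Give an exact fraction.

Row minima: R1 → 1, R2 → -5; maximin = 1.
Column maxima: 1 → 11, 2 → 7, 3 → 4; minimax = 4.
1 ≠ 4, so there is no saddle point; optimal play is mixed.
1 is strictly dominated by 2 (it gives Row strictly more in every row), so Column never plays it.
On the remaining 2×2 (R1, R2 vs 2, 3):
Let Row play R1 with probability p. Expected payoff against 2: 1p + 7(1−p) = −6p + 7; against 3: 4p + (-5)(1−p) = 9p − 5.
Setting these equal: −6p + 7 = 9p − 5 ⇒ −15p = -12 ⇒ p = 4/5, and the value is (-6)·(4/5) + 7 = 11/5.
For Column: with q = P(2), equating R1's and R2's payoffs gives −3q + 4 = 12q − 5 ⇒ q = 3/5.

3/5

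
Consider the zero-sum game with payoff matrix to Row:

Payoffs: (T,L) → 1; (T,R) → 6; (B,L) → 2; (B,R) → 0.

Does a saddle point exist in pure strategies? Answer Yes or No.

Row minima: T → 1, B → 0; maximin = 1.
Column maxima: L → 2, R → 6; minimax = 2.
1 ≠ 2, so no pure-strategy equilibrium exists.

No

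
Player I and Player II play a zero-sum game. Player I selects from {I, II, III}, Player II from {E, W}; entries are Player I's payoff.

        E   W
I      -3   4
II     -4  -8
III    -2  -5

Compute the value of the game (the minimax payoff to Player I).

-23/10

Row minima: I → -3, II → -8, III → -5; maximin = -3.
Column maxima: E → -2, W → 4; minimax = -2.
-3 ≠ -2, so there is no saddle point; optimal play is mixed.
II is strictly dominated by I, so Player I never plays it.
On the remaining 2×2 (I, III vs E, W):
Let Player I play I with probability p. Expected payoff against E: (-3)p + (-2)(1−p) = −p − 2; against W: 4p + (-5)(1−p) = 9p − 5.
Setting these equal: −p − 2 = 9p − 5 ⇒ −10p = -3 ⇒ p = 3/10, and the value is (-1)·(3/10) − 2 = -23/10.
For Player II: with q = P(E), equating I's and III's payoffs gives −7q + 4 = 3q − 5 ⇒ q = 9/10.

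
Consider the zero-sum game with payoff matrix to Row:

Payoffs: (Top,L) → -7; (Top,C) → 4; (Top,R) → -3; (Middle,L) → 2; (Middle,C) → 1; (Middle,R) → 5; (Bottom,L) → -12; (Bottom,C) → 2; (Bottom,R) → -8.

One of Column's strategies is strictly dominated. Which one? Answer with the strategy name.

L holds Row's payoff strictly below R in every row: -7 < -3, 2 < 5, -12 < -8.
So R is strictly dominated for Column.

R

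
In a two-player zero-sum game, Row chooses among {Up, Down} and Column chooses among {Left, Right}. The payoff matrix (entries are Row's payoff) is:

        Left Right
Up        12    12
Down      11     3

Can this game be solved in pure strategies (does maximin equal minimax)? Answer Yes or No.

Row minima: Up → 12, Down → 3; maximin = 12.
Column maxima: Left → 12, Right → 12; minimax = 12.
maximin = minimax = 12, so a saddle point exists.

Yes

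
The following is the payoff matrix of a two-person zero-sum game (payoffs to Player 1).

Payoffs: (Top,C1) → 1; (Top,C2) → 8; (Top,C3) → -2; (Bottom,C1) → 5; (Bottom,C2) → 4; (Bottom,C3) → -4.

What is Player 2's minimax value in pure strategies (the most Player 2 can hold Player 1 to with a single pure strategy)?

Column maxima: C1 → 5, C2 → 8, C3 → -2.
The smallest of these is -2.

-2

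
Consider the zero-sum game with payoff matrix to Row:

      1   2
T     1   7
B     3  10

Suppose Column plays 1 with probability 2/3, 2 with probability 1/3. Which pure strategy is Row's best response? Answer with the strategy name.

B

Expected payoff of T: (2/3)·1 + (1/3)·7 = 3.
Expected payoff of B: (2/3)·3 + (1/3)·10 = 16/3.
The largest is 16/3, so Row's best response is B.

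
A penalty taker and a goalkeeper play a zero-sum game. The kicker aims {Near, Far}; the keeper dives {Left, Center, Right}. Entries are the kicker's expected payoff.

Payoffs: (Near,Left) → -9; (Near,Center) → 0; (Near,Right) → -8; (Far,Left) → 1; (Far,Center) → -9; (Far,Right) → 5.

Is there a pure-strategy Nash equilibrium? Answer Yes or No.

No

Row minima: Near → -9, Far → -9; maximin = -9.
Column maxima: Left → 1, Center → 0, Right → 5; minimax = 0.
-9 ≠ 0, so no pure-strategy equilibrium exists.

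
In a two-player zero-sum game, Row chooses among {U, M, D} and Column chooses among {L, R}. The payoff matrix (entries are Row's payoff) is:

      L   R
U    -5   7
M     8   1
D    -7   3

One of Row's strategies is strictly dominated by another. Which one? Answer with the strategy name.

U gives a strictly higher payoff than D against every column: -5 > -7, 7 > 3.
So D is strictly dominated and Row never plays it.

D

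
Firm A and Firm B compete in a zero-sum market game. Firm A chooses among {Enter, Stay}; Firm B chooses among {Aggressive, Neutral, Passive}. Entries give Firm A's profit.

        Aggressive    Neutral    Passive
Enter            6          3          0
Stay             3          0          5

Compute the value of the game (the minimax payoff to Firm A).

15/8

Row minima: Enter → 0, Stay → 0; maximin = 0.
Column maxima: Aggressive → 6, Neutral → 3, Passive → 5; minimax = 3.
0 ≠ 3, so there is no saddle point; optimal play is mixed.
Aggressive is strictly dominated by Neutral (it gives Firm A strictly more in every row), so Firm B never plays it.
On the remaining 2×2 (Enter, Stay vs Neutral, Passive):
Let Firm A play Enter with probability p. Expected payoff against Neutral: 3p + 0(1−p) = 3p; against Passive: 0p + 5(1−p) = −5p + 5.
Setting these equal: 3p = −5p + 5 ⇒ 8p = 5 ⇒ p = 5/8, and the value is (3)·(5/8) = 15/8.
For Firm B: with q = P(Neutral), equating Enter's and Stay's payoffs gives 3q = −5q + 5 ⇒ q = 5/8.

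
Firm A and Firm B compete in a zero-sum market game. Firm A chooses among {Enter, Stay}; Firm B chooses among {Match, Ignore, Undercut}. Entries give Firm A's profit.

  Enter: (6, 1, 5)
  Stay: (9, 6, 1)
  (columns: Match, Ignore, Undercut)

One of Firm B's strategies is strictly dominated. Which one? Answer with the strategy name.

Ignore holds Firm A's payoff strictly below Match in every row: 1 < 6, 6 < 9.
So Match is strictly dominated for Firm B.

Match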